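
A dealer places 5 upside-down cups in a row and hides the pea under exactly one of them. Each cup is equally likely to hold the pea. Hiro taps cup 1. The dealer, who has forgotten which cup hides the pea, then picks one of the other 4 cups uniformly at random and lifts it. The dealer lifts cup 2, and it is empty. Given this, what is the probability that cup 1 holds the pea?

Apply Bayes' rule, conditioning on where the pea actually is.
If it is under any of cups 1, 3, 4, and 5 (prior 1/5 each): the dealer picks cup 2 with probability 1/4 regardless, and it is not the prize; weight (1/5)·(1/4) = 1/20 each.
If it is under cup 2 (prior 1/5): the dealer opened cup 2, so this case is ruled out; weight (1/5)·0 = 0.
The weights sum to 1/5.
So P(the pea under cup 1 | the dealer opened cup 2) = (1/20) / (1/5) = 1/4.

1/4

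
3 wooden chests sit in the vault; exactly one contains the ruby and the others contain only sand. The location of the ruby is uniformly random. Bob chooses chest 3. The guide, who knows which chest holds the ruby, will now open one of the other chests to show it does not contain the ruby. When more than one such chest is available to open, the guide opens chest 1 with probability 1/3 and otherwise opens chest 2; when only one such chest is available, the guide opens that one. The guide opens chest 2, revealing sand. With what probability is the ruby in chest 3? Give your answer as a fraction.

Condition on the true location of the ruby.
If it is in chest 1 (prior 1/3): only chest 2 is available, probability 1; weight (1/3)·1 = 1/3.
If it is in chest 2 (prior 1/3): the guide opened chest 2, so this case is ruled out; weight (1/3)·0 = 0.
If it is in chest 3 (prior 1/3): chest 1 is available but not opened, probability 2/3; weight (1/3)·(2/3) = 2/9.
The weights sum to 5/9.
So P(the ruby in chest 3 | the guide opened chest 2) = (2/9) / (5/9) = 2/5.

2/5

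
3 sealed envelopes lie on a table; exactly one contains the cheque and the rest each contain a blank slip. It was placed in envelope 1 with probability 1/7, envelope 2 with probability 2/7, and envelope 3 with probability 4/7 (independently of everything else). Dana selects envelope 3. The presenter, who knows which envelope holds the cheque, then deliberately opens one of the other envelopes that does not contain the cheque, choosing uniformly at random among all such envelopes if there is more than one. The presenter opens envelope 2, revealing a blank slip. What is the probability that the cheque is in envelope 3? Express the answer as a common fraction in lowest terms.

Consider each possible location of the cheque in turn.
If it is in envelope 1 (prior 1/7): the presenter has no choice, probability 1; weight (1/7)·1 = 1/7.
If it is in envelope 2 (prior 2/7): the presenter opened envelope 2, so this case is ruled out; weight (2/7)·0 = 0.
If it is in envelope 3 (prior 4/7): the presenter has 2 equally likely choices, so probability 1/2; weight (4/7)·(1/2) = 2/7.
The weights sum to 3/7.
So P(the cheque in envelope 3 | the presenter opened envelope 2) = (2/7) / (3/7) = 2/3.

2/3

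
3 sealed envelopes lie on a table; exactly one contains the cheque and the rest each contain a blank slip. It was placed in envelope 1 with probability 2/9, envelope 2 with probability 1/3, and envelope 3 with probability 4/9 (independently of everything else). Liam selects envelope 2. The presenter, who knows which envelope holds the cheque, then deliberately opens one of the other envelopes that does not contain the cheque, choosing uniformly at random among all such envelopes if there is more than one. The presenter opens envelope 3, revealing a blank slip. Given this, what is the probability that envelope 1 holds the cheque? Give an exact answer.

4/7

Consider each possible location of the cheque in turn.
If it is in envelope 1 (prior 2/9): the presenter has no choice, probability 1; weight (2/9)·1 = 2/9.
If it is in envelope 2 (prior 1/3): the presenter has 2 equally likely choices, so probability 1/2; weight (1/3)·(1/2) = 1/6.
If it is in envelope 3 (prior 4/9): the presenter opened envelope 3, so this case is ruled out; weight (4/9)·0 = 0.
The weights sum to 7/18.
So P(the cheque in envelope 1 | the presenter opened envelope 3) = (2/9) / (7/18) = 4/7.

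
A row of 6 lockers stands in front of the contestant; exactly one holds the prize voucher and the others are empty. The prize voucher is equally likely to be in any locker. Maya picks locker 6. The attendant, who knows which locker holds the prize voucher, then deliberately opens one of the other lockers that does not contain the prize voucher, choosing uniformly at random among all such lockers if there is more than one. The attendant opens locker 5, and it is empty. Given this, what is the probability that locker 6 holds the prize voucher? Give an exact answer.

Condition on the true location of the prize voucher.
If it is in any of lockers 1, 2, 3, and 4 (prior 1/6 each): the attendant has 4 equally likely choices, so probability 1/4; weight (1/6)·(1/4) = 1/24 each.
If it is in locker 5 (prior 1/6): the attendant opened locker 5, so this case is ruled out; weight (1/6)·0 = 0.
If it is in locker 6 (prior 1/6): the attendant has 5 equally likely choices, so probability 1/5; weight (1/6)·(1/5) = 1/30.
The weights sum to 1/5.
So P(the prize voucher in locker 6 | the attendant opened locker 5) = (1/30) / (1/5) = 1/6.

1/6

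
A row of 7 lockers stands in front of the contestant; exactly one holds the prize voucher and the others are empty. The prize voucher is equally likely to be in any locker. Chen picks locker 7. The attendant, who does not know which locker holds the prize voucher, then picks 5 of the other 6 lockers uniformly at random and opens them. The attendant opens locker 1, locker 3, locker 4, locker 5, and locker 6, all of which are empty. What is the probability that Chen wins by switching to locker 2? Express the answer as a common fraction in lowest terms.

Because the attendant chose which lockers to open without knowing where the prize voucher is, the choice is independent of the prize location. Learning that none of the 5 opened lockers holds the prize voucher simply rules out those 5 locations and leaves the remaining 2 lockers still equally likely by symmetry.
So P(the prize voucher in locker 2) = 1/2.

1/2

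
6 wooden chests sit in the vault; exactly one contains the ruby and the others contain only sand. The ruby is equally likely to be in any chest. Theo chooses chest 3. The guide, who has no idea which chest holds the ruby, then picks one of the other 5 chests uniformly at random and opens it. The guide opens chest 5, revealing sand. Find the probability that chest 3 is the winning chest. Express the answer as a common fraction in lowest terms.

1/5

Consider each possible location of the ruby in turn.
If it is in any of chests 1, 2, 3, 4, and 6 (prior 1/6 each): the guide picks chest 5 with probability 1/5 regardless, and it is not the prize; weight (1/6)·(1/5) = 1/30 each.
If it is in chest 5 (prior 1/6): the guide opened chest 5, so this case is ruled out; weight (1/6)·0 = 0.
The weights sum to 1/6.
So P(the ruby in chest 3 | the guide opened chest 5) = (1/30) / (1/6) = 1/5.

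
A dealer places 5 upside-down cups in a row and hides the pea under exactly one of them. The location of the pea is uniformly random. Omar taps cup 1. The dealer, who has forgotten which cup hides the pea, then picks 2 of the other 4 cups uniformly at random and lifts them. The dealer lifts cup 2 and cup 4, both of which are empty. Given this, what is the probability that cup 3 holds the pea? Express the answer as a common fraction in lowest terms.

1/3

Consider each possible location of the pea in turn.
If it is under any of cups 1, 3, and 5 (prior 1/5 each): the dealer picks exactly this set with probability 1/6 regardless, and none is the prize; weight (1/5)·(1/6) = 1/30 each.
If it is under either of cups 2 and 4 (prior 1/5 each): that cup was opened and seen not to hold the prize — ruled out; weight (1/5)·0 = 0 each.
The weights sum to 1/10.
So P(the pea under cup 3 | the dealer opened cup 2 and cup 4) = (1/30) / (1/10) = 1/3.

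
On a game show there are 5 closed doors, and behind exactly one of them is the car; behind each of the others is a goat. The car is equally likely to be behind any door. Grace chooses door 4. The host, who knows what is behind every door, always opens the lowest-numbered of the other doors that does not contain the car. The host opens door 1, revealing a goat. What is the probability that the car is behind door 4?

1/4

Condition on the true location of the car.
If it is behind door 1 (prior 1/5): the host opened door 1, so this case is ruled out; weight (1/5)·0 = 0.
If it is behind any of doors 2, 3, 4, and 5 (prior 1/5 each): door 1 is the lowest-numbered option available, probability 1; weight (1/5)·1 = 1/5 each.
The weights sum to 4/5.
So P(the car behind door 4 | the host opened door 1) = (1/5) / (4/5) = 1/4.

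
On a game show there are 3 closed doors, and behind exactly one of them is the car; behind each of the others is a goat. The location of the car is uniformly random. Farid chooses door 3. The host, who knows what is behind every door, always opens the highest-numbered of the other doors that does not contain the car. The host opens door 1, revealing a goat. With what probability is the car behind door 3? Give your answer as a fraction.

Condition on the true location of the car.
If it is behind door 1 (prior 1/3): the host opened door 1, so this case is ruled out; weight (1/3)·0 = 0.
If it is behind door 2 (prior 1/3): door 1 is the highest-numbered option available, probability 1; weight (1/3)·1 = 1/3.
If it is behind door 3 (prior 1/3): the host would have opened door 2 instead, probability 0; weight (1/3)·0 = 0.
The weights sum to 1/3.
So P(the car behind door 3 | the host opened door 1) = 0 / (1/3) = 0.

0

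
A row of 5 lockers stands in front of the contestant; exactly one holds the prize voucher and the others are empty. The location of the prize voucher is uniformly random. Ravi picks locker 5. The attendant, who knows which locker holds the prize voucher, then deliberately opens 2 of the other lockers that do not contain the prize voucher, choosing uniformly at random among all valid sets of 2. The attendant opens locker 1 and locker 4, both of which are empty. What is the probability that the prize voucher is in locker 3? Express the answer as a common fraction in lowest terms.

Consider each possible location of the prize voucher in turn.
If it is in either of lockers 1 and 4 (prior 1/5 each): that locker was opened and seen not to hold the prize — ruled out; weight (1/5)·0 = 0 each.
If it is in either of lockers 2 and 3 (prior 1/5 each): the attendant has 3 equally likely choices, so probability 1/3; weight (1/5)·(1/3) = 1/15 each.
If it is in locker 5 (prior 1/5): the attendant has 6 equally likely choices, so probability 1/6; weight (1/5)·(1/6) = 1/30.
The weights sum to 1/6.
So P(the prize voucher in locker 3 | the attendant opened locker 1 and locker 4) = (1/15) / (1/6) = 2/5.

2/5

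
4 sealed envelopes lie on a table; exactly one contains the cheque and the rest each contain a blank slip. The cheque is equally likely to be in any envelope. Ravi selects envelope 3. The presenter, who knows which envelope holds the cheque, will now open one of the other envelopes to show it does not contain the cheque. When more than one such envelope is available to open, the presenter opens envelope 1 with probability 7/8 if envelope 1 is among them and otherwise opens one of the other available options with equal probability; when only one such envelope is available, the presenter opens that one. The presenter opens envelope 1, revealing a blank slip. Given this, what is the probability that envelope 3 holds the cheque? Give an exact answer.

Apply Bayes' rule, conditioning on where the cheque actually is.
If it is in envelope 1 (prior 1/4): the presenter opened envelope 1, so this case is ruled out; weight (1/4)·0 = 0.
If it is in any of envelopes 2, 3, and 4 (prior 1/4 each): envelope 1 is available, opened with probability 7/8; weight (1/4)·(7/8) = 7/32 each.
The weights sum to 21/32.
So P(the cheque in envelope 3 | the presenter opened envelope 1) = (7/32) / (21/32) = 1/3.

1/3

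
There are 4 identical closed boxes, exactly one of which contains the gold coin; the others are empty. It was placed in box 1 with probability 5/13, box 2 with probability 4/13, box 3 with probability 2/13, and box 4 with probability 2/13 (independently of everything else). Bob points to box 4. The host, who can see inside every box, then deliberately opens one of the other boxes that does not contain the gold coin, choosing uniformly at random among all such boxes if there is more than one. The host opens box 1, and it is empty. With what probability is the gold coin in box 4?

2/11

Consider each possible location of the gold coin in turn.
If it is in box 1 (prior 5/13): the host opened box 1, so this case is ruled out; weight (5/13)·0 = 0.
If it is in box 2 (prior 4/13): the host has 2 equally likely choices, so probability 1/2; weight (4/13)·(1/2) = 2/13.
If it is in box 3 (prior 2/13): the host has 2 equally likely choices, so probability 1/2; weight (2/13)·(1/2) = 1/13.
If it is in box 4 (prior 2/13): the host has 3 equally likely choices, so probability 1/3; weight (2/13)·(1/3) = 2/39.
The weights sum to 11/39.
So P(the gold coin in box 4 | the host opened box 1) = (2/39) / (11/39) = 2/11.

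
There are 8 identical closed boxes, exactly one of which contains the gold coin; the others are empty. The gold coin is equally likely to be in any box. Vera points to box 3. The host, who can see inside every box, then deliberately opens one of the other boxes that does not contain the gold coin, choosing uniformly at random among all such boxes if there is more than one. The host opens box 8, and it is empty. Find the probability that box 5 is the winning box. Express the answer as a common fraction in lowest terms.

7/48

Consider each possible location of the gold coin in turn.
If it is in any of boxes 1, 2, 4, 5, 6, and 7 (prior 1/8 each): the host has 6 equally likely choices, so probability 1/6; weight (1/8)·(1/6) = 1/48 each.
If it is in box 3 (prior 1/8): the host has 7 equally likely choices, so probability 1/7; weight (1/8)·(1/7) = 1/56.
If it is in box 8 (prior 1/8): the host opened box 8, so this case is ruled out; weight (1/8)·0 = 0.
The weights sum to 1/7.
So P(the gold coin in box 5 | the host opened box 8) = (1/48) / (1/7) = 7/48.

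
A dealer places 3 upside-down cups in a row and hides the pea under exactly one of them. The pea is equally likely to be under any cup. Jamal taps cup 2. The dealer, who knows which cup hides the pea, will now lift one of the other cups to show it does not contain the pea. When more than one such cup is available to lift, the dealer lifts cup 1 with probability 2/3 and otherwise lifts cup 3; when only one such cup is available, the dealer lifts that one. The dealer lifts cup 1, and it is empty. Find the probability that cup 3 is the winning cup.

3/5

Condition on the true location of the pea.
If it is under cup 1 (prior 1/3): the dealer opened cup 1, so this case is ruled out; weight (1/3)·0 = 0.
If it is under cup 2 (prior 1/3): cup 1 is available, opened with probability 2/3; weight (1/3)·(2/3) = 2/9.
If it is under cup 3 (prior 1/3): only cup 1 is available, probability 1; weight (1/3)·1 = 1/3.
The weights sum to 5/9.
So P(the pea under cup 3 | the dealer opened cup 1) = (1/3) / (5/9) = 3/5.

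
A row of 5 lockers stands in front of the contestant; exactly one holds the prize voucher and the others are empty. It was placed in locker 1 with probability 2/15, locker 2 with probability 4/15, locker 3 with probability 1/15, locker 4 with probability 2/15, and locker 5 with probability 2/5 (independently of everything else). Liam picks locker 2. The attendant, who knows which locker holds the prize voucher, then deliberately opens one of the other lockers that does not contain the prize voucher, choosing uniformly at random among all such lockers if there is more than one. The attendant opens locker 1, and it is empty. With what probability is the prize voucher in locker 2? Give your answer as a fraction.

Consider each possible location of the prize voucher in turn.
If it is in locker 1 (prior 2/15): the attendant opened locker 1, so this case is ruled out; weight (2/15)·0 = 0.
If it is in locker 2 (prior 4/15): the attendant has 4 equally likely choices, so probability 1/4; weight (4/15)·(1/4) = 1/15.
If it is in locker 3 (prior 1/15): the attendant has 3 equally likely choices, so probability 1/3; weight (1/15)·(1/3) = 1/45.
If it is in locker 4 (prior 2/15): the attendant has 3 equally likely choices, so probability 1/3; weight (2/15)·(1/3) = 2/45.
If it is in locker 5 (prior 2/5): the attendant has 3 equally likely choices, so probability 1/3; weight (2/5)·(1/3) = 2/15.
The weights sum to 4/15.
So P(the prize voucher in locker 2 | the attendant opened locker 1) = (1/15) / (4/15) = 1/4.

1/4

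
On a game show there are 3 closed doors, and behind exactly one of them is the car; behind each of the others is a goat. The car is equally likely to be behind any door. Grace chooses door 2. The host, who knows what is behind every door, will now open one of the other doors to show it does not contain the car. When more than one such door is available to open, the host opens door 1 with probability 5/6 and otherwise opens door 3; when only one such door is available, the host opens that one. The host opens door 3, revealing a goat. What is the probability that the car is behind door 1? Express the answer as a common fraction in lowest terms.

Apply Bayes' rule, conditioning on where the car actually is.
If it is behind door 1 (prior 1/3): only door 3 is available, probability 1; weight (1/3)·1 = 1/3.
If it is behind door 2 (prior 1/3): door 1 is available but not opened, probability 1/6; weight (1/3)·(1/6) = 1/18.
If it is behind door 3 (prior 1/3): the host opened door 3, so this case is ruled out; weight (1/3)·0 = 0.
The weights sum to 7/18.
So P(the car behind door 1 | the host opened door 3) = (1/3) / (7/18) = 6/7.

6/7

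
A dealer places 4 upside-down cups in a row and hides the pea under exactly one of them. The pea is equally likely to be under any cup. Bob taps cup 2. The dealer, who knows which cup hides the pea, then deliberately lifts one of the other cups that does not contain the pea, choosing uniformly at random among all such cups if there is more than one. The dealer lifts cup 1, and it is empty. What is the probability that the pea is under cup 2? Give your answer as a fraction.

1/4

Apply Bayes' rule, conditioning on where the pea actually is.
If it is under cup 1 (prior 1/4): the dealer opened cup 1, so this case is ruled out; weight (1/4)·0 = 0.
If it is under cup 2 (prior 1/4): the dealer has 3 equally likely choices, so probability 1/3; weight (1/4)·(1/3) = 1/12.
If it is under either of cups 3 and 4 (prior 1/4 each): the dealer has 2 equally likely choices, so probability 1/2; weight (1/4)·(1/2) = 1/8 each.
The weights sum to 1/3.
So P(the pea under cup 2 | the dealer opened cup 1) = (1/12) / (1/3) = 1/4.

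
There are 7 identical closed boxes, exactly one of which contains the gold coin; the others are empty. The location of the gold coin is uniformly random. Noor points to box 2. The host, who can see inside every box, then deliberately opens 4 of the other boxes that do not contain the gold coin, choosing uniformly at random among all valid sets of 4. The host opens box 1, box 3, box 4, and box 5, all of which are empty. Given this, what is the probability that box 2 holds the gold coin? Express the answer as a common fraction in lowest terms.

1/7

Condition on the true location of the gold coin.
If it is in any of boxes 1, 3, 4, and 5 (prior 1/7 each): that box was opened and seen not to hold the prize — ruled out; weight (1/7)·0 = 0 each.
If it is in box 2 (prior 1/7): the host has 15 equally likely choices, so probability 1/15; weight (1/7)·(1/15) = 1/105.
If it is in either of boxes 6 and 7 (prior 1/7 each): the host has 5 equally likely choices, so probability 1/5; weight (1/7)·(1/5) = 1/35 each.
The weights sum to 1/15.
So P(the gold coin in box 2 | the host opened box 1, box 3, box 4, and box 5) = (1/105) / (1/15) = 1/7.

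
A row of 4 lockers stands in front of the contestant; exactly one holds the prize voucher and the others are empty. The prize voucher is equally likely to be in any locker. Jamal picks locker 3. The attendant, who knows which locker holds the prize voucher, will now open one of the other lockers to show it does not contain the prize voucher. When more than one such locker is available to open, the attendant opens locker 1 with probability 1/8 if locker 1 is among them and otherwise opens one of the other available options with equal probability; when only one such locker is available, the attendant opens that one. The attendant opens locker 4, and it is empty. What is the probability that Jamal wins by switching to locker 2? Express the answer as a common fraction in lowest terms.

Consider each possible location of the prize voucher in turn.
If it is in locker 1 (prior 1/4): locker 1 holds the prize so is unavailable; the attendant chooses uniformly among the 2 others, probability 1/2; weight (1/4)·(1/2) = 1/8.
If it is in locker 2 (prior 1/4): locker 1 is available but not opened, probability 7/8; weight (1/4)·(7/8) = 7/32.
If it is in locker 3 (prior 1/4): locker 1 is available but not opened; locker 4 gets probability (1 − 1/8)/2 = 7/16; weight (1/4)·(7/16) = 7/64.
If it is in locker 4 (prior 1/4): the attendant opened locker 4, so this case is ruled out; weight (1/4)·0 = 0.
The weights sum to 29/64.
So P(the prize voucher in locker 2 | the attendant opened locker 4) = (7/32) / (29/64) = 14/29.

14/29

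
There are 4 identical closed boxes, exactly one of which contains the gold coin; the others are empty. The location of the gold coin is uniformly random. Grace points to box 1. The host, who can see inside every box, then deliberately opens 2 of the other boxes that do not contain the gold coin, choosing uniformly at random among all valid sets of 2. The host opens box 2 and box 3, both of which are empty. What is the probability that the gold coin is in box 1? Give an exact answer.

Condition on the true location of the gold coin.
If it is in box 1 (prior 1/4): the host has 3 equally likely choices, so probability 1/3; weight (1/4)·(1/3) = 1/12.
If it is in either of boxes 2 and 3 (prior 1/4 each): that box was opened and seen not to hold the prize — ruled out; weight (1/4)·0 = 0 each.
If it is in box 4 (prior 1/4): the host has no choice, probability 1; weight (1/4)·1 = 1/4.
The weights sum to 1/3.
So P(the gold coin in box 1 | the host opened box 2 and box 3) = (1/12) / (1/3) = 1/4.

1/4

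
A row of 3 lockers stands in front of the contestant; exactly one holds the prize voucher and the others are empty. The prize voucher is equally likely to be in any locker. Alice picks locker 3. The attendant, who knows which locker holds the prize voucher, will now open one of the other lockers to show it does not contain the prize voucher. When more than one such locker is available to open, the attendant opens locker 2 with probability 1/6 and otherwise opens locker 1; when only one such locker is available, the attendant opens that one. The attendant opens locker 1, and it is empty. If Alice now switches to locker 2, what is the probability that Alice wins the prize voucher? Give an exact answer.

Condition on the true location of the prize voucher.
If it is in locker 1 (prior 1/3): the attendant opened locker 1, so this case is ruled out; weight (1/3)·0 = 0.
If it is in locker 2 (prior 1/3): only locker 1 is available, probability 1; weight (1/3)·1 = 1/3.
If it is in locker 3 (prior 1/3): locker 2 is available but not opened, probability 5/6; weight (1/3)·(5/6) = 5/18.
The weights sum to 11/18.
So P(the prize voucher in locker 2 | the attendant opened locker 1) = (1/3) / (11/18) = 6/11.

6/11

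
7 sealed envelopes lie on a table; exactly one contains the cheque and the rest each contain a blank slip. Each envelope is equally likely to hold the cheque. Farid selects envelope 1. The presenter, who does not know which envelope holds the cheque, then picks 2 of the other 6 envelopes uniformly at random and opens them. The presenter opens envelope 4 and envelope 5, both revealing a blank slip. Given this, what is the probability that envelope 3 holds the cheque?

1/5

Apply Bayes' rule, conditioning on where the cheque actually is.
If it is in any of envelopes 1, 2, 3, 6, and 7 (prior 1/7 each): the presenter picks exactly this set with probability 1/15 regardless, and none is the prize; weight (1/7)·(1/15) = 1/105 each.
If it is in either of envelopes 4 and 5 (prior 1/7 each): that envelope was opened and seen not to hold the prize — ruled out; weight (1/7)·0 = 0 each.
The weights sum to 1/21.
So P(the cheque in envelope 3 | the presenter opened envelope 4 and envelope 5) = (1/105) / (1/21) = 1/5.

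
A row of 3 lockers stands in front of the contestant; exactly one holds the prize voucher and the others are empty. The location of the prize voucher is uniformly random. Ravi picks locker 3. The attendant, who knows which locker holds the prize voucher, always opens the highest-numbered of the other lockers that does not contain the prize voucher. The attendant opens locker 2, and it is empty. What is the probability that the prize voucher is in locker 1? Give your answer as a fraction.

Consider each possible location of the prize voucher in turn.
If it is in either of lockers 1 and 3 (prior 1/3 each): locker 2 is the highest-numbered option available, probability 1; weight (1/3)·1 = 1/3 each.
If it is in locker 2 (prior 1/3): the attendant opened locker 2, so this case is ruled out; weight (1/3)·0 = 0.
The weights sum to 2/3.
So P(the prize voucher in locker 1 | the attendant opened locker 2) = (1/3) / (2/3) = 1/2.

1/2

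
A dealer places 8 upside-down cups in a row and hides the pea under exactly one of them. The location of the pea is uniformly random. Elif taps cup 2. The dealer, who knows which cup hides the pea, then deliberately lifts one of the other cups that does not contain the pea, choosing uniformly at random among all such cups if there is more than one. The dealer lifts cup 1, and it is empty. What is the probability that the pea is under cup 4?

Apply Bayes' rule, conditioning on where the pea actually is.
If it is under cup 1 (prior 1/8): the dealer opened cup 1, so this case is ruled out; weight (1/8)·0 = 0.
If it is under cup 2 (prior 1/8): the dealer has 7 equally likely choices, so probability 1/7; weight (1/8)·(1/7) = 1/56.
If it is under any of cups 3, 4, 5, 6, 7, and 8 (prior 1/8 each): the dealer has 6 equally likely choices, so probability 1/6; weight (1/8)·(1/6) = 1/48 each.
The weights sum to 1/7.
So P(the pea under cup 4 | the dealer opened cup 1) = (1/48) / (1/7) = 7/48.

7/48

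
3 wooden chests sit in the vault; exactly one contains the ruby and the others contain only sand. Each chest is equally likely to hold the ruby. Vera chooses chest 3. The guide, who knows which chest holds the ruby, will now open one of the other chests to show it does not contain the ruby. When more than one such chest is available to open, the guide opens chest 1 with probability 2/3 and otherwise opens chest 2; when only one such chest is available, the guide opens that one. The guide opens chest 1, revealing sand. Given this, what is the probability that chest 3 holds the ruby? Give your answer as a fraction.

Apply Bayes' rule, conditioning on where the ruby actually is.
If it is in chest 1 (prior 1/3): the guide opened chest 1, so this case is ruled out; weight (1/3)·0 = 0.
If it is in chest 2 (prior 1/3): only chest 1 is available, probability 1; weight (1/3)·1 = 1/3.
If it is in chest 3 (prior 1/3): chest 1 is available, opened with probability 2/3; weight (1/3)·(2/3) = 2/9.
The weights sum to 5/9.
So P(the ruby in chest 3 | the guide opened chest 1) = (2/9) / (5/9) = 2/5.

2/5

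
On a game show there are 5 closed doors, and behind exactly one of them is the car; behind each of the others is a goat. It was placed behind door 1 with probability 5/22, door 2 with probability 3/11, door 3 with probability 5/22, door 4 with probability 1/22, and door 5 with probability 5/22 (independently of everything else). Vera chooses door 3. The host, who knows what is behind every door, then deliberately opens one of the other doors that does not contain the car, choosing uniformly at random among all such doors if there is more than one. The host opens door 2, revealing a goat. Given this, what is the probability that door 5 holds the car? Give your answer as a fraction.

Condition on the true location of the car.
If it is behind either of doors 1 and 5 (prior 5/22 each): the host has 3 equally likely choices, so probability 1/3; weight (5/22)·(1/3) = 5/66 each.
If it is behind door 2 (prior 3/11): the host opened door 2, so this case is ruled out; weight (3/11)·0 = 0.
If it is behind door 3 (prior 5/22): the host has 4 equally likely choices, so probability 1/4; weight (5/22)·(1/4) = 5/88.
If it is behind door 4 (prior 1/22): the host has 3 equally likely choices, so probability 1/3; weight (1/22)·(1/3) = 1/66.
The weights sum to 59/264.
So P(the car behind door 5 | the host opened door 2) = (5/66) / (59/264) = 20/59.

20/59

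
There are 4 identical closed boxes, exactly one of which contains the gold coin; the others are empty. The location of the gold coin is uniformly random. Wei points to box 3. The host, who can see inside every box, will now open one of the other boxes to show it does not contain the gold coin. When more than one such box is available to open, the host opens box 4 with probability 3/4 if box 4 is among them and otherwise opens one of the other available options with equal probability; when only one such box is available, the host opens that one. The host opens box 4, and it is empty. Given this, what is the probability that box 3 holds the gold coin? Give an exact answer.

Consider each possible location of the gold coin in turn.
If it is in any of boxes 1, 2, and 3 (prior 1/4 each): box 4 is available, opened with probability 3/4; weight (1/4)·(3/4) = 3/16 each.
If it is in box 4 (prior 1/4): the host opened box 4, so this case is ruled out; weight (1/4)·0 = 0.
The weights sum to 9/16.
So P(the gold coin in box 3 | the host opened box 4) = (3/16) / (9/16) = 1/3.

1/3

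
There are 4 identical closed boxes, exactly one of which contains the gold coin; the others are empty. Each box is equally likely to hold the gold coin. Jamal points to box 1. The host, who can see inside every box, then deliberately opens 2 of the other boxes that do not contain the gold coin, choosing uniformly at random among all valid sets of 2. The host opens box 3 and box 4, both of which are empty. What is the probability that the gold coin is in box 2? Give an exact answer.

3/4

Consider each possible location of the gold coin in turn.
If it is in box 1 (prior 1/4): the host has 3 equally likely choices, so probability 1/3; weight (1/4)·(1/3) = 1/12.
If it is in box 2 (prior 1/4): the host has no choice, probability 1; weight (1/4)·1 = 1/4.
If it is in either of boxes 3 and 4 (prior 1/4 each): that box was opened and seen not to hold the prize — ruled out; weight (1/4)·0 = 0 each.
The weights sum to 1/3.
So P(the gold coin in box 2 | the host opened box 3 and box 4) = (1/4) / (1/3) = 3/4.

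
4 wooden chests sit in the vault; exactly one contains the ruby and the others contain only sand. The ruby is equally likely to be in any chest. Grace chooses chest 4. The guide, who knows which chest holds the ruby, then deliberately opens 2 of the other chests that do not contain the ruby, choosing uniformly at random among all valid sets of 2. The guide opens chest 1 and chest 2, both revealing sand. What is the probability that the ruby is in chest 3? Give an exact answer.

Apply Bayes' rule, conditioning on where the ruby actually is.
If it is in either of chests 1 and 2 (prior 1/4 each): that chest was opened and seen not to hold the prize — ruled out; weight (1/4)·0 = 0 each.
If it is in chest 3 (prior 1/4): the guide has no choice, probability 1; weight (1/4)·1 = 1/4.
If it is in chest 4 (prior 1/4): the guide has 3 equally likely choices, so probability 1/3; weight (1/4)·(1/3) = 1/12.
The weights sum to 1/3.
So P(the ruby in chest 3 | the guide opened chest 1 and chest 2) = (1/4) / (1/3) = 3/4.

3/4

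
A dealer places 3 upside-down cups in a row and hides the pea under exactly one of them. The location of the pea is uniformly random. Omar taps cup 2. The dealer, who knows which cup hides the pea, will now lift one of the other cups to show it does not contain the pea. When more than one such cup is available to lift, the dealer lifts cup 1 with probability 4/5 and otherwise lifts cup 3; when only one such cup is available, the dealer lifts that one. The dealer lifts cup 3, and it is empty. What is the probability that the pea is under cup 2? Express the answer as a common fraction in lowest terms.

1/6

Apply Bayes' rule, conditioning on where the pea actually is.
If it is under cup 1 (prior 1/3): only cup 3 is available, probability 1; weight (1/3)·1 = 1/3.
If it is under cup 2 (prior 1/3): cup 1 is available but not opened, probability 1/5; weight (1/3)·(1/5) = 1/15.
If it is under cup 3 (prior 1/3): the dealer opened cup 3, so this case is ruled out; weight (1/3)·0 = 0.
The weights sum to 2/5.
So P(the pea under cup 2 | the dealer opened cup 3) = (1/15) / (2/5) = 1/6.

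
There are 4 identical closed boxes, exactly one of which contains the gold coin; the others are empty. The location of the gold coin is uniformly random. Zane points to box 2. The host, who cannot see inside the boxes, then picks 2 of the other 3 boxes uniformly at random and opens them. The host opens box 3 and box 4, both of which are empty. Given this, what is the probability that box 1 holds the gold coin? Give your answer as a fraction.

Because the host chose which boxes to open without knowing where the gold coin is, the choice is independent of the prize location. Learning that none of the 2 opened boxes holds the gold coin simply rules out those 2 locations and leaves the remaining 2 boxes still equally likely by symmetry.
So P(the gold coin in box 1) = 1/2.

1/2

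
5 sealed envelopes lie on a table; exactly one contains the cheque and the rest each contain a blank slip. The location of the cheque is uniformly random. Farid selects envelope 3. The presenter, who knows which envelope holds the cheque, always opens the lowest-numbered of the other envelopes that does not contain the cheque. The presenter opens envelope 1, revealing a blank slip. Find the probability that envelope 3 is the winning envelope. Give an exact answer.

1/4

Condition on the true location of the cheque.
If it is in envelope 1 (prior 1/5): the presenter opened envelope 1, so this case is ruled out; weight (1/5)·0 = 0.
If it is in any of envelopes 2, 3, 4, and 5 (prior 1/5 each): envelope 1 is the lowest-numbered option available, probability 1; weight (1/5)·1 = 1/5 each.
The weights sum to 4/5.
So P(the cheque in envelope 3 | the presenter opened envelope 1) = (1/5) / (4/5) = 1/4.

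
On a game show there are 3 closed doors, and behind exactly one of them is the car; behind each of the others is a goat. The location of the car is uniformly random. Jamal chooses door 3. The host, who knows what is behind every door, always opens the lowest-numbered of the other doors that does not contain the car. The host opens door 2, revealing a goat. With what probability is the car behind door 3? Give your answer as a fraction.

Apply Bayes' rule, conditioning on where the car actually is.
If it is behind door 1 (prior 1/3): door 2 is the lowest-numbered option available, probability 1; weight (1/3)·1 = 1/3.
If it is behind door 2 (prior 1/3): the host opened door 2, so this case is ruled out; weight (1/3)·0 = 0.
If it is behind door 3 (prior 1/3): the host would have opened door 1 instead, probability 0; weight (1/3)·0 = 0.
The weights sum to 1/3.
So P(the car behind door 3 | the host opened door 2) = 0 / (1/3) = 0.

0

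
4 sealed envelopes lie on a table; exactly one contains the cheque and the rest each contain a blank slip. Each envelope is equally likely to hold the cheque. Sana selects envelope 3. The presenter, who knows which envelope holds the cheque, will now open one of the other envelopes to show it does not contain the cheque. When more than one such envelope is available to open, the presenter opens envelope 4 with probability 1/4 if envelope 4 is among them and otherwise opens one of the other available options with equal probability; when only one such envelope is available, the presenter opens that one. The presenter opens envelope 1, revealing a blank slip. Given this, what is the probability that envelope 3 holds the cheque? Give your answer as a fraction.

3/13

Condition on the true location of the cheque.
If it is in envelope 1 (prior 1/4): the presenter opened envelope 1, so this case is ruled out; weight (1/4)·0 = 0.
If it is in envelope 2 (prior 1/4): envelope 4 is available but not opened, probability 3/4; weight (1/4)·(3/4) = 3/16.
If it is in envelope 3 (prior 1/4): envelope 4 is available but not opened; envelope 1 gets probability (1 − 1/4)/2 = 3/8; weight (1/4)·(3/8) = 3/32.
If it is in envelope 4 (prior 1/4): envelope 4 holds the prize so is unavailable; the presenter chooses uniformly among the 2 others, probability 1/2; weight (1/4)·(1/2) = 1/8.
The weights sum to 13/32.
So P(the cheque in envelope 3 | the presenter opened envelope 1) = (3/32) / (13/32) = 3/13.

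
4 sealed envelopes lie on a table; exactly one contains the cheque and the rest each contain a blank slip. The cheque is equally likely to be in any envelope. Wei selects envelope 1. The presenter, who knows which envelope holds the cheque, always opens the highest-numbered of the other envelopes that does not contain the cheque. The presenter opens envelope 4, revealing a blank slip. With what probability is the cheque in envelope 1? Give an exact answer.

Consider each possible location of the cheque in turn.
If it is in any of envelopes 1, 2, and 3 (prior 1/4 each): envelope 4 is the highest-numbered option available, probability 1; weight (1/4)·1 = 1/4 each.
If it is in envelope 4 (prior 1/4): the presenter opened envelope 4, so this case is ruled out; weight (1/4)·0 = 0.
The weights sum to 3/4.
So P(the cheque in envelope 1 | the presenter opened envelope 4) = (1/4) / (3/4) = 1/3.

1/3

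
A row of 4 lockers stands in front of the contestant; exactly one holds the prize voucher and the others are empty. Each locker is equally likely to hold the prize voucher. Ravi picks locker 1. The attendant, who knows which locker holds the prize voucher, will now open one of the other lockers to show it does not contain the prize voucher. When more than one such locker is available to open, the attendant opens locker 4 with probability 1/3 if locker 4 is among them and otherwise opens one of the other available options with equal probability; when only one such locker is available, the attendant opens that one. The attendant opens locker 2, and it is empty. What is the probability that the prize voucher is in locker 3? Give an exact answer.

Consider each possible location of the prize voucher in turn.
If it is in locker 1 (prior 1/4): locker 4 is available but not opened; locker 2 gets probability (1 − 1/3)/2 = 1/3; weight (1/4)·(1/3) = 1/12.
If it is in locker 2 (prior 1/4): the attendant opened locker 2, so this case is ruled out; weight (1/4)·0 = 0.
If it is in locker 3 (prior 1/4): locker 4 is available but not opened, probability 2/3; weight (1/4)·(2/3) = 1/6.
If it is in locker 4 (prior 1/4): locker 4 holds the prize so is unavailable; the attendant chooses uniformly among the 2 others, probability 1/2; weight (1/4)·(1/2) = 1/8.
The weights sum to 3/8.
So P(the prize voucher in locker 3 | the attendant opened locker 2) = (1/6) / (3/8) = 4/9.

4/9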